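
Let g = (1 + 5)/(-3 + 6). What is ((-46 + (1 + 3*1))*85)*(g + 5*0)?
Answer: -7140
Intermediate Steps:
g = 2 (g = 6/3 = 6*(⅓) = 2)
((-46 + (1 + 3*1))*85)*(g + 5*0) = ((-46 + (1 + 3*1))*85)*(2 + 5*0) = ((-46 + (1 + 3))*85)*(2 + 0) = ((-46 + 4)*85)*2 = -42*85*2 = -3570*2 = -7140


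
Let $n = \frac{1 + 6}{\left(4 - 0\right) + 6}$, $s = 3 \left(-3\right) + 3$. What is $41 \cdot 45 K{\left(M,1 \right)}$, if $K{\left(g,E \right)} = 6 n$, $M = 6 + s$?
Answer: $7749$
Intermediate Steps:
$s = -6$ ($s = -9 + 3 = -6$)
$n = \frac{7}{10}$ ($n = \frac{7}{\left(4 + 0\right) + 6} = \frac{7}{4 + 6} = \frac{7}{10} \approx 0.7$)
$M = 0$ ($M = 6 - 6 = 0$)
$K{\left(g,E \right)} = \frac{21}{5}$ ($K{\left(g,E \right)} = 6 \cdot \frac{7}{10} = \frac{21}{5}$)
$41 \cdot 45 K{\left(M,1 \right)} = 41 \cdot 45 \cdot \frac{21}{5} = 1845 \cdot \frac{21}{5} = 7749$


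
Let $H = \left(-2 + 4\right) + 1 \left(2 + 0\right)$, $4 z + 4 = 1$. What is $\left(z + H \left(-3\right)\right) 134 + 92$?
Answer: $- \frac{3233}{2} \approx -1616.5$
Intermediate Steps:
$z = - \frac{3}{4}$ ($z = -1 + \frac{1}{4} \cdot 1 = -1 + \frac{1}{4} = - \frac{3}{4} \approx -0.75$)
$H = 4$ ($H = 2 + 1 \cdot 2 = 2 + 2 = 4$)
$\left(z + H \left(-3\right)\right) 134 + 92 = \left(- \frac{3}{4} + 4 \left(-3\right)\right) 134 + 92 = \left(- \frac{3}{4} - 12\right) 134 + 92 = \left(- \frac{51}{4}\right) 134 + 92 = - \frac{3417}{2} + 92 = - \frac{3233}{2}$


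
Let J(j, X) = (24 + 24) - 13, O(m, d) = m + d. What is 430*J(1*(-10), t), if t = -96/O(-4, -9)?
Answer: 15050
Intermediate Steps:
O(m, d) = d + m
t = 96/13 (t = -96/(-9 - 4) = -96/(-13) = -96*(-1/13) = 96/13 ≈ 7.3846)
J(j, X) = 35 (J(j, X) = 48 - 13 = 35)
430*J(1*(-10), t) = 430*35 = 15050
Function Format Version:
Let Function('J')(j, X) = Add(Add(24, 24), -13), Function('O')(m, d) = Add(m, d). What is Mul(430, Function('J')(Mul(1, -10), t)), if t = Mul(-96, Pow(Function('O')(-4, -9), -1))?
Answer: 15050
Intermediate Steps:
Function('O')(m, d) = Add(d, m)
t = Rational(96, 13) (t = Mul(-96, Pow(Add(-9, -4), -1)) = Mul(-96, Pow(-13, -1)) = Mul(-96, Rational(-1, 13)) = Rational(96, 13) ≈ 7.3846)
Function('J')(j, X) = 35 (Function('J')(j, X) = Add(48, -13) = 35)
Mul(430, Function('J')(Mul(1, -10), t)) = Mul(430, 35) = 15050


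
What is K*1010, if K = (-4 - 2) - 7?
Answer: -13130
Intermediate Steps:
K = -13 (K = -6 - 7 = -13)
K*1010 = -13*1010 = -13130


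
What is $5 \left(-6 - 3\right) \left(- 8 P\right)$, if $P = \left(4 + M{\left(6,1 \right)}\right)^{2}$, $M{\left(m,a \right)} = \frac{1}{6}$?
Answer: $6250$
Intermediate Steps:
$M{\left(m,a \right)} = \frac{1}{6}$
$P = \frac{625}{36}$ ($P = \left(4 + \frac{1}{6}\right)^{2} = \left(\frac{25}{6}\right)^{2} = \frac{625}{36} \approx 17.361$)
$5 \left(-6 - 3\right) \left(- 8 P\right) = 5 \left(-6 - 3\right) \left(\left(-8\right) \frac{625}{36}\right) = 5 \left(-9\right) \left(- \frac{1250}{9}\right) = \left(-45\right) \left(- \frac{1250}{9}\right) = 6250$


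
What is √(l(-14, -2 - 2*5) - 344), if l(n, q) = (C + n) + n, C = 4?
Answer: 4*I*√23 ≈ 19.183*I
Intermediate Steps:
l(n, q) = 4 + 2*n (l(n, q) = (4 + n) + n = 4 + 2*n)
√(l(-14, -2 - 2*5) - 344) = √((4 + 2*(-14)) - 344) = √((4 - 28) - 344) = √(-24 - 344) = √(-368) = 4*I*√23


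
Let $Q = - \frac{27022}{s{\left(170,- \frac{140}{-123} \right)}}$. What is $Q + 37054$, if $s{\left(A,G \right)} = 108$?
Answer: $\frac{1987405}{54} \approx 36804.0$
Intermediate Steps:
$Q = - \frac{13511}{54}$ ($Q = - \frac{27022}{108} = \left(-27022\right) \frac{1}{108} = - \frac{13511}{54} \approx -250.2$)
$Q + 37054 = - \frac{13511}{54} + 37054 = \frac{1987405}{54}$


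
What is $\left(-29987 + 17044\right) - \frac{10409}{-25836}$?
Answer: $- \frac{334384939}{25836} \approx -12943.0$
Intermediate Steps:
$\left(-29987 + 17044\right) - \frac{10409}{-25836} = -12943 - - \frac{10409}{25836} = -12943 + \frac{10409}{25836} = - \frac{334384939}{25836}$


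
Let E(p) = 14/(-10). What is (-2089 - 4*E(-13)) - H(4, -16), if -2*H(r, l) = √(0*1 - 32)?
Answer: -10417/5 + 2*I*√2 ≈ -2083.4 + 2.8284*I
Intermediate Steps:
E(p) = -7/5 (E(p) = 14*(-⅒) = -7/5)
H(r, l) = -2*I*√2 (H(r, l) = -√(0*1 - 32)/2 = -√(0 - 32)/2 = -2*I*√2)
(-2089 - 4*E(-13)) - H(4, -16) = (-2089 - 4*(-7/5)) - (-2)*I*√2 = (-2089 + 28/5) + 2*I*√2 = -10417/5 + 2*I*√2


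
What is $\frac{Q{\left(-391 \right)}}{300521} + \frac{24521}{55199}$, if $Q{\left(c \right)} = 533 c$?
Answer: $- \frac{318043212}{1276035283} \approx -0.24924$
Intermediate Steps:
$\frac{Q{\left(-391 \right)}}{300521} + \frac{24521}{55199} = \frac{533 \left(-391\right)}{300521} + \frac{24521}{55199} = \left(-208403\right) \frac{1}{300521} + 24521 \cdot \frac{1}{55199} = - \frac{16031}{23117} + \frac{24521}{55199} = - \frac{318043212}{1276035283}$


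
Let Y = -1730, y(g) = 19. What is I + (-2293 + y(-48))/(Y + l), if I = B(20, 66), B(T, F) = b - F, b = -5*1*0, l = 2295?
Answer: -39564/565 ≈ -70.025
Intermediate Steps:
b = 0 (b = -5*0 = 0)
B(T, F) = -F (B(T, F) = 0 - F = -F)
I = -66 (I = -1*66 = -66)
I + (-2293 + y(-48))/(Y + l) = -66 + (-2293 + 19)/(-1730 + 2295) = -66 - 2274/565 = -39564/565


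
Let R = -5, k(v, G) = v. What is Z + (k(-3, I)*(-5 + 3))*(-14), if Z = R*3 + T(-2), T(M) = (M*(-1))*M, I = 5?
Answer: -103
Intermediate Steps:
T(M) = -M² (T(M) = (-M)*M = -M²)
Z = -19 (Z = -5*3 - 1*(-2)² = -15 - 1*4 = -15 - 4 = -19)
Z + (k(-3, I)*(-5 + 3))*(-14) = -19 - 3*(-5 + 3)*(-14) = -19 - 3*(-2)*(-14) = -19 + 6*(-14) = -19 - 84 = -103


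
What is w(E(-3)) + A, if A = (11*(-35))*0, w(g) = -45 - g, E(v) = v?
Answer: -42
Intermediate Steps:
A = 0 (A = -385*0 = 0)
w(E(-3)) + A = (-45 - 1*(-3)) + 0 = (-45 + 3) + 0 = -42 + 0 = -42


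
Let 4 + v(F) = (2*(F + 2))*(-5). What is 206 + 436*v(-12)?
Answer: 42062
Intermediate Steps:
v(F) = -24 - 10*F (v(F) = -4 + (2*(F + 2))*(-5) = -4 + (2*(2 + F))*(-5) = -4 + (4 + 2*F)*(-5) = -4 + (-20 - 10*F) = -24 - 10*F)
206 + 436*v(-12) = 206 + 436*(-24 - 10*(-12)) = 206 + 436*(-24 + 120) = 206 + 436*96 = 206 + 41856 = 42062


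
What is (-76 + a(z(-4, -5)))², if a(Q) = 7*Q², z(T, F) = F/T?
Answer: 1083681/256 ≈ 4233.1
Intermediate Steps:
(-76 + a(z(-4, -5)))² = (-76 + 7*(-5/(-4))²)² = (-76 + 7*(-5*(-¼))²)² = (-76 + 7*(5/4)²)² = (-76 + 7*(25/16))² = (-76 + 175/16)² = (-1041/16)² = 1083681/256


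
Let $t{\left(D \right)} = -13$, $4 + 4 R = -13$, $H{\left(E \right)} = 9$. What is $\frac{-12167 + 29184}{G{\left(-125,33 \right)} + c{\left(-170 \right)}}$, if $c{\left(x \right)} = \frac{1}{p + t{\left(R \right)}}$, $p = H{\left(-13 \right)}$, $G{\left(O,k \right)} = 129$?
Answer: $\frac{68068}{515} \approx 132.17$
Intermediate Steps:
$R = - \frac{17}{4}$ ($R = -1 + \frac{1}{4} \left(-13\right) = -1 - \frac{13}{4} = - \frac{17}{4} \approx -4.25$)
$p = 9$
$c{\left(x \right)} = - \frac{1}{4}$ ($c{\left(x \right)} = \frac{1}{9 - 13} = \frac{1}{-4} = - \frac{1}{4}$)
$\frac{-12167 + 29184}{G{\left(-125,33 \right)} + c{\left(-170 \right)}} = \frac{-12167 + 29184}{129 - \frac{1}{4}} = \frac{17017}{\frac{515}{4}} = 17017 \cdot \frac{4}{515} = \frac{68068}{515}$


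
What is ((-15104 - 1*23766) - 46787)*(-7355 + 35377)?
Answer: -2400280454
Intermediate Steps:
((-15104 - 1*23766) - 46787)*(-7355 + 35377) = ((-15104 - 23766) - 46787)*28022 = (-38870 - 46787)*28022 = -85657*28022 = -2400280454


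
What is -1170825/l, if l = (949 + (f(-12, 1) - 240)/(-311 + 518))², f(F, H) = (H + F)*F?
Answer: -24774657/19035769 ≈ -1.3015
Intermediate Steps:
f(F, H) = F*(F + H) (f(F, H) = (F + H)*F = F*(F + H))
l = 475894225/529 (l = (949 + (-12*(-12 + 1) - 240)/(-311 + 518))² = (949 + (-12*(-11) - 240)/207)² = (949 + (132 - 240)*(1/207))² = (949 - 108*1/207)² = (949 - 12/23)² = (21815/23)² = 475894225/529 ≈ 8.9961e+5)
-1170825/l = -1170825/475894225/529 = -1170825*529/475894225 = -24774657/19035769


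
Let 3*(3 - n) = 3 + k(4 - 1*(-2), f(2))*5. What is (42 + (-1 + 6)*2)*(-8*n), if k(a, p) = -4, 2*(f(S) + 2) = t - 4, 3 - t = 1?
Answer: -10816/3 ≈ -3605.3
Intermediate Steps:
t = 2 (t = 3 - 1*1 = 3 - 1 = 2)
f(S) = -3 (f(S) = -2 + (2 - 4)/2 = -2 + (½)*(-2) = -2 - 1 = -3)
n = 26/3 (n = 3 - (3 - 4*5)/3 = 3 - (3 - 20)/3 = 3 - ⅓*(-17) = 3 + 17/3 = 26/3 ≈ 8.6667)
(42 + (-1 + 6)*2)*(-8*n) = (42 + (-1 + 6)*2)*(-8*26/3) = (42 + 5*2)*(-208/3) = (42 + 10)*(-208/3) = 52*(-208/3) = -10816/3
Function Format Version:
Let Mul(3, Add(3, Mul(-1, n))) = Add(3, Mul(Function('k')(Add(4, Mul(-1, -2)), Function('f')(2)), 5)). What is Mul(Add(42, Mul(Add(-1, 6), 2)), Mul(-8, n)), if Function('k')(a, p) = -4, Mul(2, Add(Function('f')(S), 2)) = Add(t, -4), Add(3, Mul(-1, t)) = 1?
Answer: Rational(-10816, 3) ≈ -3605.3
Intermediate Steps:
t = 2 (t = Add(3, Mul(-1, 1)) = Add(3, -1) = 2)
Function('f')(S) = -3 (Function('f')(S) = Add(-2, Mul(Rational(1, 2), Add(2, -4))) = Add(-2, Mul(Rational(1, 2), -2)) = Add(-2, -1) = -3)
n = Rational(26, 3) (n = Add(3, Mul(Rational(-1, 3), Add(3, Mul(-4, 5)))) = Add(3, Mul(Rational(-1, 3), Add(3, -20))) = Add(3, Mul(Rational(-1, 3), -17)) = Add(3, Rational(17, 3)) = Rational(26, 3) ≈ 8.6667)
Mul(Add(42, Mul(Add(-1, 6), 2)), Mul(-8, n)) = Mul(Add(42, Mul(Add(-1, 6), 2)), Mul(-8, Rational(26, 3))) = Mul(Add(42, Mul(5, 2)), Rational(-208, 3)) = Mul(Add(42, 10), Rational(-208, 3)) = Mul(52, Rational(-208, 3)) = Rational(-10816, 3)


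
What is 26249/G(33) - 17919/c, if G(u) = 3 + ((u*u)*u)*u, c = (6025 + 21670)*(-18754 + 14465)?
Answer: 3139207982051/140868624457020 ≈ 0.022285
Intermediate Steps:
c = -118783855 (c = 27695*(-4289) = -118783855)
G(u) = 3 + u⁴ (G(u) = 3 + (u²*u)*u = 3 + u³*u = 3 + u⁴)
26249/G(33) - 17919/c = 26249/(3 + 33⁴) - 17919/(-118783855) = 26249/(3 + 1185921) - 17919*(-1/118783855) = 26249/1185924 + 17919/118783855 = 3139207982051/140868624457020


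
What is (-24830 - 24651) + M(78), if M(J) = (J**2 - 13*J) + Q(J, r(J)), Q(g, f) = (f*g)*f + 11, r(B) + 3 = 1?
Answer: -44088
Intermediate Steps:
r(B) = -2 (r(B) = -3 + 1 = -2)
Q(g, f) = 11 + g*f**2 (Q(g, f) = g*f**2 + 11 = 11 + g*f**2)
M(J) = 11 + J**2 - 9*J (M(J) = (J**2 - 13*J) + (11 + J*(-2)**2) = (J**2 - 13*J) + (11 + J*4) = (J**2 - 13*J) + (11 + 4*J) = 11 + J**2 - 9*J)
(-24830 - 24651) + M(78) = (-24830 - 24651) + (11 + 78**2 - 9*78) = -49481 + (11 + 6084 - 702) = -49481 + 5393 = -44088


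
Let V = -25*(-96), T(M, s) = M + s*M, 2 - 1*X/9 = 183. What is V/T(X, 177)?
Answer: -400/48327 ≈ -0.0082769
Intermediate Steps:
X = -1629 (X = 18 - 9*183 = 18 - 1647 = -1629)
T(M, s) = M + M*s
V = 2400
V/T(X, 177) = 2400/((-1629*(1 + 177))) = 2400/((-1629*178)) = 2400/(-289962) = 2400*(-1/289962) = -400/48327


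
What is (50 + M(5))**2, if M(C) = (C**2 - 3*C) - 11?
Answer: 2401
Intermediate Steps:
M(C) = -11 + C**2 - 3*C
(50 + M(5))**2 = (50 + (-11 + 5**2 - 3*5))**2 = (50 + (-11 + 25 - 15))**2 = (50 - 1)**2 = 49**2 = 2401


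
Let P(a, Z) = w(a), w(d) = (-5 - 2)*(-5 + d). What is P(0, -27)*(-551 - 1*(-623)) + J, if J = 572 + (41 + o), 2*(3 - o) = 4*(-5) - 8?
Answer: 3150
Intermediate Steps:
w(d) = 35 - 7*d (w(d) = -7*(-5 + d) = 35 - 7*d)
o = 17 (o = 3 - (4*(-5) - 8)/2 = 3 - (-20 - 8)/2 = 3 - 1/2*(-28) = 3 + 14 = 17)
P(a, Z) = 35 - 7*a
J = 630 (J = 572 + (41 + 17) = 572 + 58 = 630)
P(0, -27)*(-551 - 1*(-623)) + J = (35 - 7*0)*(-551 - 1*(-623)) + 630 = (35 + 0)*(-551 + 623) + 630 = 35*72 + 630 = 2520 + 630 = 3150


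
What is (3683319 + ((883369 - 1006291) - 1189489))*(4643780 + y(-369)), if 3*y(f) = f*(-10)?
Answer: 11012891369080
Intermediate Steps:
y(f) = -10*f/3 (y(f) = (f*(-10))/3 = (-10*f)/3 = -10*f/3)
(3683319 + ((883369 - 1006291) - 1189489))*(4643780 + y(-369)) = (3683319 + ((883369 - 1006291) - 1189489))*(4643780 - 10/3*(-369)) = (3683319 + (-122922 - 1189489))*(4643780 + 1230) = (3683319 - 1312411)*4645010 = 2370908*4645010 = 11012891369080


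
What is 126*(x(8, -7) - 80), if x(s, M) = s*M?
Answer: -17136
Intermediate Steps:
x(s, M) = M*s
126*(x(8, -7) - 80) = 126*(-7*8 - 80) = 126*(-56 - 80) = 126*(-136) = -17136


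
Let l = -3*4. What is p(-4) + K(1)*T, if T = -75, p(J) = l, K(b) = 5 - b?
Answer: -312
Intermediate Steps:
l = -12
p(J) = -12
p(-4) + K(1)*T = -12 + (5 - 1*1)*(-75) = -12 + (5 - 1)*(-75) = -12 + 4*(-75) = -12 - 300 = -312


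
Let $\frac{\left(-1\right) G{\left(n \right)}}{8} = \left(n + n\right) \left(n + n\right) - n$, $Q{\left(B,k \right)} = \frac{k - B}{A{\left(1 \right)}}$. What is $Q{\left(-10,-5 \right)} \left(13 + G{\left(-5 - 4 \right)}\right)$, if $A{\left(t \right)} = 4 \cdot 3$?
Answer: $- \frac{13255}{12} \approx -1104.6$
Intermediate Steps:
$A{\left(t \right)} = 12$
$Q{\left(B,k \right)} = - \frac{B}{12} + \frac{k}{12}$ ($Q{\left(B,k \right)} = \frac{k - B}{12} = \left(k - B\right) \frac{1}{12} = - \frac{B}{12} + \frac{k}{12}$)
$G{\left(n \right)} = - 32 n^{2} + 8 n$ ($G{\left(n \right)} = - 8 \left(\left(n + n\right) \left(n + n\right) - n\right) = - 8 \left(2 n 2 n - n\right) = - 8 \left(4 n^{2} - n\right) = - 8 \left(- n + 4 n^{2}\right) = - 32 n^{2} + 8 n$)
$Q{\left(-10,-5 \right)} \left(13 + G{\left(-5 - 4 \right)}\right) = \left(\left(- \frac{1}{12}\right) \left(-10\right) + \frac{1}{12} \left(-5\right)\right) \left(13 + 8 \left(-5 - 4\right) \left(1 - 4 \left(-5 - 4\right)\right)\right) = \left(\frac{5}{6} - \frac{5}{12}\right) \left(13 + 8 \left(-5 - 4\right) \left(1 - 4 \left(-5 - 4\right)\right)\right) = \frac{5 \left(13 + 8 \left(-9\right) \left(1 - -36\right)\right)}{12} = \frac{5 \left(13 + 8 \left(-9\right) \left(1 + 36\right)\right)}{12} = \frac{5 \left(13 + 8 \left(-9\right) 37\right)}{12} = \frac{5 \left(13 - 2664\right)}{12} = \frac{5}{12} \left(-2651\right) = - \frac{13255}{12}$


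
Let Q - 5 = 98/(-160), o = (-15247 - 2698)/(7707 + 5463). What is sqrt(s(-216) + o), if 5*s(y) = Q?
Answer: I*sqrt(336536961)/26340 ≈ 0.69647*I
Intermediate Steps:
o = -3589/2634 (o = -17945/13170 = -17945*1/13170 = -3589/2634 ≈ -1.3626)
Q = 351/80 (Q = 5 + 98/(-160) = 5 + 98*(-1/160) = 5 - 49/80 = 351/80 ≈ 4.3875)
s(y) = 351/400 (s(y) = (1/5)*(351/80) = 351/400)
sqrt(s(-216) + o) = sqrt(351/400 - 3589/2634) = sqrt(-255533/526800) = I*sqrt(336536961)/26340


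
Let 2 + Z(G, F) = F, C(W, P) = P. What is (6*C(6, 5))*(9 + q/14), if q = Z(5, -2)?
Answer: 1830/7 ≈ 261.43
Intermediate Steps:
Z(G, F) = -2 + F
q = -4 (q = -2 - 2 = -4)
(6*C(6, 5))*(9 + q/14) = (6*5)*(9 - 4/14) = 30*(9 - 4*1/14) = 30*(9 - 2/7) = 30*(61/7) = 1830/7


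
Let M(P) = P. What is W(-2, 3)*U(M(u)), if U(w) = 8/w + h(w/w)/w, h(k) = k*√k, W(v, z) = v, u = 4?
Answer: -9/2 ≈ -4.5000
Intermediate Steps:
h(k) = k^(3/2)
U(w) = 9/w (U(w) = 8/w + (w/w)^(3/2)/w = 8/w + 1^(3/2)/w = 8/w + 1/w = 9/w)
W(-2, 3)*U(M(u)) = -18/4 = -2*9/4 = -9/2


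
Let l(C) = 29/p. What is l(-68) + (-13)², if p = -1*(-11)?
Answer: 1888/11 ≈ 171.64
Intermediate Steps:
p = 11
l(C) = 29/11
l(-68) + (-13)² = 29/11 + (-13)² = 29/11 + 169 = 1888/11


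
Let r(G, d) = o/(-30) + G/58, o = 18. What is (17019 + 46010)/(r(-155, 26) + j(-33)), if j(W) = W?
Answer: -18278410/10519 ≈ -1737.7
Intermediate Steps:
r(G, d) = -3/5 + G/58 (r(G, d) = 18/(-30) + G/58 = 18*(-1/30) + G*(1/58) = -3/5 + G/58)
(17019 + 46010)/(r(-155, 26) + j(-33)) = (17019 + 46010)/((-3/5 + (1/58)*(-155)) - 33) = 63029/((-3/5 - 155/58) - 33) = 63029/(-949/290 - 33) = 63029/(-10519/290) = 63029*(-290/10519) = -18278410/10519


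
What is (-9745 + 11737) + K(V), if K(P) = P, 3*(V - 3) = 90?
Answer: 2025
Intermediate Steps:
V = 33 (V = 3 + (⅓)*90 = 3 + 30 = 33)
(-9745 + 11737) + K(V) = (-9745 + 11737) + 33 = 1992 + 33 = 2025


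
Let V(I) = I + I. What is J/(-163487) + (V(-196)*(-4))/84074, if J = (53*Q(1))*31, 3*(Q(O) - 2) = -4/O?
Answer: 246387842/20617509057 ≈ 0.011950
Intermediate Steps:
V(I) = 2*I
Q(O) = 2 - 4/(3*O) (Q(O) = 2 + (-4/O)/3 = 2 - 4/(3*O))
J = 3286/3 (J = (53*(2 - 4/3/1))*31 = (53*(2 - 4/3*1))*31 = (53*(2 - 4/3))*31 = (53*(2/3))*31 = (106/3)*31 = 3286/3 ≈ 1095.3)
J/(-163487) + (V(-196)*(-4))/84074 = (3286/3)/(-163487) + ((2*(-196))*(-4))/84074 = (3286/3)*(-1/163487) - 392*(-4)*(1/84074) = -3286/490461 + 1568*(1/84074) = -3286/490461 + 784/42037 = 246387842/20617509057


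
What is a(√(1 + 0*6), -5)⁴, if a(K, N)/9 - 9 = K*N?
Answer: 1679616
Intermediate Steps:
a(K, N) = 81 + 9*K*N (a(K, N) = 81 + 9*(K*N) = 81 + 9*K*N)
a(√(1 + 0*6), -5)⁴ = (81 + 9*√(1 + 0*6)*(-5))⁴ = (81 + 9*√(1 + 0)*(-5))⁴ = (81 + 9*√1*(-5))⁴ = (81 + 9*1*(-5))⁴ = (81 - 45)⁴ = 36⁴ = 1679616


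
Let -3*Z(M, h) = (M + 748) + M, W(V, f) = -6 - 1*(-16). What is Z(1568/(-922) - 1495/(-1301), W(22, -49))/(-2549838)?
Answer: 223979825/2293940083077 ≈ 9.7640e-5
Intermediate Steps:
W(V, f) = 10 (W(V, f) = -6 + 16 = 10)
Z(M, h) = -748/3 - 2*M/3 (Z(M, h) = -((M + 748) + M)/3 = -((748 + M) + M)/3 = -(748 + 2*M)/3 = -748/3 - 2*M/3)
Z(1568/(-922) - 1495/(-1301), W(22, -49))/(-2549838) = (-748/3 - 2*(1568/(-922) - 1495/(-1301))/3)/(-2549838) = (-748/3 - 2*(1568*(-1/922) - 1495*(-1/1301))/3)*(-1/2549838) = (-748/3 - 2*(-784/461 + 1495/1301)/3)*(-1/2549838) = (-748/3 - ⅔*(-330789/599761))*(-1/2549838) = (-748/3 + 220526/599761)*(-1/2549838) = -447959650/1799283*(-1/2549838) = 223979825/2293940083077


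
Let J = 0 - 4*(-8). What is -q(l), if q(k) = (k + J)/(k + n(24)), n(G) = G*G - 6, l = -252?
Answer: 110/159 ≈ 0.69182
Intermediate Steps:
J = 32 (J = 0 + 32 = 32)
n(G) = -6 + G² (n(G) = G² - 6 = -6 + G²)
q(k) = (32 + k)/(570 + k) (q(k) = (k + 32)/(k + (-6 + 24²)) = (32 + k)/(k + (-6 + 576)) = (32 + k)/(k + 570) = (32 + k)/(570 + k))
-q(l) = -(32 - 252)/(570 - 252) = -(-220)/318 = -1*(-110/159) = 110/159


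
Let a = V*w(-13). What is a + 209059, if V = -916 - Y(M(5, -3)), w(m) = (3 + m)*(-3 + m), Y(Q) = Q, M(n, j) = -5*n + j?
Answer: 66979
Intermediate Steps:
M(n, j) = j - 5*n
w(m) = (-3 + m)*(3 + m)
V = -888 (V = -916 - (-3 - 5*5) = -916 - (-3 - 25) = -916 - 1*(-28) = -916 + 28 = -888)
a = -142080 (a = -888*(-9 + (-13)**2) = -888*(-9 + 169) = -888*160 = -142080)
a + 209059 = -142080 + 209059 = 66979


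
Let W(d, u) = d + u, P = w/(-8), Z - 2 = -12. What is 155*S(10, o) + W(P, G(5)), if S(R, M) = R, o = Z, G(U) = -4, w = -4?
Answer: 3093/2 ≈ 1546.5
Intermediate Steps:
Z = -10 (Z = 2 - 12 = -10)
o = -10
P = ½ (P = -4/(-8) = -4*(-⅛) = ½ ≈ 0.50000)
155*S(10, o) + W(P, G(5)) = 155*10 + (½ - 4) = 1550 - 7/2 = 3093/2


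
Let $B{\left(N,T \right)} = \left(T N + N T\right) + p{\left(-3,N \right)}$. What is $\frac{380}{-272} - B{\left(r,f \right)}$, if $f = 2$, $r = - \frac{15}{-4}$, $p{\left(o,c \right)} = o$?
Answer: $- \frac{911}{68} \approx -13.397$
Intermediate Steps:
$r = \frac{15}{4}$ ($r = \left(-15\right) \left(- \frac{1}{4}\right) = \frac{15}{4} \approx 3.75$)
$B{\left(N,T \right)} = -3 + 2 N T$ ($B{\left(N,T \right)} = \left(T N + N T\right) - 3 = \left(N T + N T\right) - 3 = 2 N T - 3 = -3 + 2 N T$)
$\frac{380}{-272} - B{\left(r,f \right)} = \frac{380}{-272} - \left(-3 + 2 \cdot \frac{15}{4} \cdot 2\right) = 380 \left(- \frac{1}{272}\right) - \left(-3 + 15\right) = - \frac{95}{68} - 12 = - \frac{911}{68}$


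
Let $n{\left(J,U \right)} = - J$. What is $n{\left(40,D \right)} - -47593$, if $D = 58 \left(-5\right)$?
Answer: $47553$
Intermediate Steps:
$D = -290$
$n{\left(40,D \right)} - -47593 = \left(-1\right) 40 - -47593 = -40 + 47593 = 47553$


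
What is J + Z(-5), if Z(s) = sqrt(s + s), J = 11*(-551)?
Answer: -6061 + I*sqrt(10) ≈ -6061.0 + 3.1623*I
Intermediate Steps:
J = -6061
Z(s) = sqrt(2)*sqrt(s) (Z(s) = sqrt(2*s) = sqrt(2)*sqrt(s))
J + Z(-5) = -6061 + sqrt(2)*sqrt(-5) = -6061 + sqrt(2)*(I*sqrt(5)) = -6061 + I*sqrt(10)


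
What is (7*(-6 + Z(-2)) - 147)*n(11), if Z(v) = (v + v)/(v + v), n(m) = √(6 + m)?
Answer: -182*√17 ≈ -750.41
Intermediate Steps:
Z(v) = 1 (Z(v) = (2*v)/((2*v)) = (2*v)*(1/(2*v)) = 1)
(7*(-6 + Z(-2)) - 147)*n(11) = (7*(-6 + 1) - 147)*√(6 + 11) = (7*(-5) - 147)*√17 = (-35 - 147)*√17 = -182*√17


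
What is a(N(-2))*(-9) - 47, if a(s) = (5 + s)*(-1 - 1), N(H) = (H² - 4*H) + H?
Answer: 223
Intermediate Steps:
N(H) = H² - 3*H
a(s) = -10 - 2*s (a(s) = (5 + s)*(-2) = -10 - 2*s)
a(N(-2))*(-9) - 47 = (-10 - (-4)*(-3 - 2))*(-9) - 47 = (-10 - (-4)*(-5))*(-9) - 47 = (-10 - 2*10)*(-9) - 47 = (-10 - 20)*(-9) - 47 = -30*(-9) - 47 = 270 - 47 = 223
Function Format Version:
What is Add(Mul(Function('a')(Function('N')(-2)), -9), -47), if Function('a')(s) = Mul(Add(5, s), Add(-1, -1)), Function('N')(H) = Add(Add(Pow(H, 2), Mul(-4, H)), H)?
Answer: 223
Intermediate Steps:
Function('N')(H) = Add(Pow(H, 2), Mul(-3, H))
Function('a')(s) = Add(-10, Mul(-2, s)) (Function('a')(s) = Mul(Add(5, s), -2) = Add(-10, Mul(-2, s)))
Add(Mul(Function('a')(Function('N')(-2)), -9), -47) = Add(Mul(Add(-10, Mul(-2, Mul(-2, Add(-3, -2)))), -9), -47) = Add(Mul(Add(-10, Mul(-2, Mul(-2, -5))), -9), -47) = Add(Mul(Add(-10, Mul(-2, 10)), -9), -47) = Add(Mul(Add(-10, -20), -9), -47) = Add(Mul(-30, -9), -47) = Add(270, -47) = 223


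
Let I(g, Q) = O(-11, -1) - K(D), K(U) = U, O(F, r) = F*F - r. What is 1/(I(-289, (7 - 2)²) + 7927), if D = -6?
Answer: 1/8055 ≈ 0.00012415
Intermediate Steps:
O(F, r) = F² - r
I(g, Q) = 128 (I(g, Q) = ((-11)² - 1*(-1)) - 1*(-6) = (121 + 1) + 6 = 122 + 6 = 128)
1/(I(-289, (7 - 2)²) + 7927) = 1/(128 + 7927) = 1/8055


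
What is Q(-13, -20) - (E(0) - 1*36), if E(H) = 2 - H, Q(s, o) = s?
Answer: 21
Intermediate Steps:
Q(-13, -20) - (E(0) - 1*36) = -13 - ((2 - 1*0) - 1*36) = -13 - ((2 + 0) - 36) = -13 - (2 - 36) = -13 - 1*(-34) = -13 + 34 = 21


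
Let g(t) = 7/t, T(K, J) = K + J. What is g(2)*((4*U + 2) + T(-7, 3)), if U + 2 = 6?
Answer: 49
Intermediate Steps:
U = 4 (U = -2 + 6 = 4)
T(K, J) = J + K
g(2)*((4*U + 2) + T(-7, 3)) = (7/2)*((4*4 + 2) + (3 - 7)) = (7*(½))*((16 + 2) - 4) = 7*(18 - 4)/2 = (7/2)*14 = 49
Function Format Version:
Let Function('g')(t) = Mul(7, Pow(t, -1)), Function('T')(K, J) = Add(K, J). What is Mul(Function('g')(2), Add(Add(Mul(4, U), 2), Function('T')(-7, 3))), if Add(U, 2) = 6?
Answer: 49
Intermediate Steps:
U = 4 (U = Add(-2, 6) = 4)
Function('T')(K, J) = Add(J, K)
Mul(Function('g')(2), Add(Add(Mul(4, U), 2), Function('T')(-7, 3))) = Mul(Mul(7, Pow(2, -1)), Add(Add(Mul(4, 4), 2), Add(3, -7))) = Mul(Mul(7, Rational(1, 2)), Add(Add(16, 2), -4)) = Mul(Rational(7, 2), Add(18, -4)) = Mul(Rational(7, 2), 14) = 49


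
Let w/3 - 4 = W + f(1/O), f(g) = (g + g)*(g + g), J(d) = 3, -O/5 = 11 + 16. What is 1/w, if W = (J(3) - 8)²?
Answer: 6075/528529 ≈ 0.011494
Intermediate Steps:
O = -135 (O = -5*(11 + 16) = -5*27 = -135)
W = 25 (W = (3 - 8)² = (-5)² = 25)
f(g) = 4*g² (f(g) = (2*g)*(2*g) = 4*g²)
w = 528529/6075 (w = 12 + 3*(25 + 4*(1/(-135))²) = 12 + 3*(25 + 4*(-1/135)²) = 12 + 3*(25 + 4*(1/18225)) = 12 + 3*(25 + 4/18225) = 12 + 3*(455629/18225) = 12 + 455629/6075 = 528529/6075 ≈ 87.001)
1/w = 1/(528529/6075) = 6075/528529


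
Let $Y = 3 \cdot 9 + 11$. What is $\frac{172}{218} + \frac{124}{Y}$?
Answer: $\frac{8392}{2071} \approx 4.0521$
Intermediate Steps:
$Y = 38$ ($Y = 27 + 11 = 38$)
$\frac{172}{218} + \frac{124}{Y} = \frac{172}{218} + \frac{124}{38} = 172 \cdot \frac{1}{218} + 124 \cdot \frac{1}{38} = \frac{86}{109} + \frac{62}{19} = \frac{8392}{2071}$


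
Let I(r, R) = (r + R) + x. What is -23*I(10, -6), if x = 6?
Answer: -230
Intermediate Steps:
I(r, R) = 6 + R + r (I(r, R) = (r + R) + 6 = (R + r) + 6 = 6 + R + r)
-23*I(10, -6) = -23*(6 - 6 + 10) = -23*10 = -230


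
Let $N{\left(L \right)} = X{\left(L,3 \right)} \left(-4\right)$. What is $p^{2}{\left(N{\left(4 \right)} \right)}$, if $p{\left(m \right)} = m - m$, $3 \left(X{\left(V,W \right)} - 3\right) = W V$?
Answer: $0$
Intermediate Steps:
$X{\left(V,W \right)} = 3 + \frac{V W}{3}$ ($X{\left(V,W \right)} = 3 + \frac{W V}{3} = 3 + \frac{V W}{3}$)
$N{\left(L \right)} = -12 - 4 L$ ($N{\left(L \right)} = \left(3 + \frac{1}{3} L 3\right) \left(-4\right) = \left(3 + L\right) \left(-4\right) = -12 - 4 L$)
$p{\left(m \right)} = 0$
$p^{2}{\left(N{\left(4 \right)} \right)} = 0^{2} = 0$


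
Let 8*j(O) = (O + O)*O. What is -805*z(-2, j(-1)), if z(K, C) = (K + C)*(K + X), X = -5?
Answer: -39445/4 ≈ -9861.3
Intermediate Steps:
j(O) = O²/4 (j(O) = ((O + O)*O)/8 = ((2*O)*O)/8 = (2*O²)/8 = O²/4)
z(K, C) = (-5 + K)*(C + K) (z(K, C) = (K + C)*(K - 5) = (C + K)*(-5 + K) = (-5 + K)*(C + K))
-805*z(-2, j(-1)) = -805*((-2)² - 5*(-1)²/4 - 5*(-2) + ((¼)*(-1)²)*(-2)) = -805*(4 - 5/4 + 10 + ((¼)*1)*(-2)) = -805*(4 - 5*¼ + 10 + (¼)*(-2)) = -805*(4 - 5/4 + 10 - ½) = -805*49/4 = -39445/4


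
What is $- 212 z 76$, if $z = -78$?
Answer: $1256736$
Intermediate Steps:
$- 212 z 76 = \left(-212\right) \left(-78\right) 76 = 16536 \cdot 76 = 1256736$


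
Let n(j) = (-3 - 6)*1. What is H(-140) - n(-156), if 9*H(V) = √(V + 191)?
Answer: 9 + √51/9 ≈ 9.7935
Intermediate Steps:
n(j) = -9 (n(j) = -9*1 = -9)
H(V) = √(191 + V)/9 (H(V) = √(V + 191)/9 = √(191 + V)/9)
H(-140) - n(-156) = √(191 - 140)/9 - 1*(-9) = √51/9 + 9 = 9 + √51/9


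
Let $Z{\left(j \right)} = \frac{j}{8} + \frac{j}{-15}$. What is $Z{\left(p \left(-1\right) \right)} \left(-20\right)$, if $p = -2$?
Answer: $- \frac{7}{3} \approx -2.3333$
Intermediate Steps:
$Z{\left(j \right)} = \frac{7 j}{120}$ ($Z{\left(j \right)} = j \frac{1}{8} + j \left(- \frac{1}{15}\right) = \frac{j}{8} - \frac{j}{15} = \frac{7 j}{120}$)
$Z{\left(p \left(-1\right) \right)} \left(-20\right) = \frac{7 \left(\left(-2\right) \left(-1\right)\right)}{120} \left(-20\right) = \frac{7}{120} \cdot 2 \left(-20\right) = \frac{7}{60} \left(-20\right) = - \frac{7}{3}$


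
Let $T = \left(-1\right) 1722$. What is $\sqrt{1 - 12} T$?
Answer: $- 1722 i \sqrt{11} \approx - 5711.2 i$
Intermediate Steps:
$T = -1722$
$\sqrt{1 - 12} T = \sqrt{1 - 12} \left(-1722\right) = \sqrt{-11} \left(-1722\right) = i \sqrt{11} \left(-1722\right) = - 1722 i \sqrt{11}$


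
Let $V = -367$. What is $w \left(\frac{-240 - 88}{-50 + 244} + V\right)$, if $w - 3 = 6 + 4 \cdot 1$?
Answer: $- \frac{464919}{97} \approx -4793.0$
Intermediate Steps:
$w = 13$ ($w = 3 + \left(6 + 4 \cdot 1\right) = 3 + \left(6 + 4\right) = 3 + 10 = 13$)
$w \left(\frac{-240 - 88}{-50 + 244} + V\right) = 13 \left(\frac{-240 - 88}{-50 + 244} - 367\right) = 13 \left(- \frac{328}{194} - 367\right) = 13 \left(\left(-328\right) \frac{1}{194} - 367\right) = 13 \left(- \frac{164}{97} - 367\right) = 13 \left(- \frac{35763}{97}\right) = - \frac{464919}{97}$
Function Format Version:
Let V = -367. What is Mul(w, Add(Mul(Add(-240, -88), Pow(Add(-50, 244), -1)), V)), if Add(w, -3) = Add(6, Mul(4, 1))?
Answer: Rational(-464919, 97) ≈ -4793.0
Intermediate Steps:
w = 13 (w = Add(3, Add(6, Mul(4, 1))) = Add(3, Add(6, 4)) = Add(3, 10) = 13)
Mul(w, Add(Mul(Add(-240, -88), Pow(Add(-50, 244), -1)), V)) = Mul(13, Add(Mul(Add(-240, -88), Pow(Add(-50, 244), -1)), -367)) = Mul(13, Add(Mul(-328, Pow(194, -1)), -367)) = Mul(13, Add(Mul(-328, Rational(1, 194)), -367)) = Mul(13, Add(Rational(-164, 97), -367)) = Mul(13, Rational(-35763, 97)) = Rational(-464919, 97)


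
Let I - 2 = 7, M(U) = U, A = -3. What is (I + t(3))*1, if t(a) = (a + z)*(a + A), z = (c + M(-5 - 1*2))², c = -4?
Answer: 9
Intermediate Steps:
I = 9 (I = 2 + 7 = 9)
z = 121 (z = (-4 + (-5 - 1*2))² = (-4 + (-5 - 2))² = (-4 - 7)² = (-11)² = 121)
t(a) = (-3 + a)*(121 + a) (t(a) = (a + 121)*(a - 3) = (121 + a)*(-3 + a) = (-3 + a)*(121 + a))
(I + t(3))*1 = (9 + (-363 + 3² + 118*3))*1 = (9 + (-363 + 9 + 354))*1 = (9 + 0)*1 = 9*1 = 9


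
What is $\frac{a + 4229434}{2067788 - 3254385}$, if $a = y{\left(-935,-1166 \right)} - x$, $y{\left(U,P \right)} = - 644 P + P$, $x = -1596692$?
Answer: $- \frac{6575864}{1186597} \approx -5.5418$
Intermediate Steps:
$y{\left(U,P \right)} = - 643 P$
$a = 2346430$ ($a = \left(-643\right) \left(-1166\right) - -1596692 = 749738 + 1596692 = 2346430$)
$\frac{a + 4229434}{2067788 - 3254385} = \frac{2346430 + 4229434}{2067788 - 3254385} = \frac{6575864}{2067788 - 3254385} = \frac{6575864}{-1186597} = 6575864 \left(- \frac{1}{1186597}\right) = - \frac{6575864}{1186597}$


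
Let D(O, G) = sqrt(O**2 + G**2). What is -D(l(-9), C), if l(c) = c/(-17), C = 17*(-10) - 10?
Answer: -9*sqrt(115601)/17 ≈ -180.00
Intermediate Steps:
C = -180 (C = -170 - 10 = -180)
l(c) = -c/17 (l(c) = c*(-1/17) = -c/17)
D(O, G) = sqrt(G**2 + O**2)
-D(l(-9), C) = -sqrt((-180)**2 + (-1/17*(-9))**2) = -sqrt(32400 + (9/17)**2) = -sqrt(32400 + 81/289) = -sqrt(9363681/289) = -9*sqrt(115601)/17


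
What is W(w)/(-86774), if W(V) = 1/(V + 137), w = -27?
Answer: -1/9545140 ≈ -1.0477e-7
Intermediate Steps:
W(V) = 1/(137 + V)
W(w)/(-86774) = 1/((137 - 27)*(-86774)) = -1/86774/110 = (1/110)*(-1/86774) = -1/9545140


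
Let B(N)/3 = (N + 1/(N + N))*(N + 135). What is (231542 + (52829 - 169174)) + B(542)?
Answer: 1318144947/1084 ≈ 1.2160e+6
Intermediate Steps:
B(N) = 3*(135 + N)*(N + 1/(2*N)) (B(N) = 3*((N + 1/(N + N))*(N + 135)) = 3*((N + 1/(2*N))*(135 + N)) = 3*((135 + N)*(N + 1/(2*N))) = 3*(135 + N)*(N + 1/(2*N)))
(231542 + (52829 - 169174)) + B(542) = (231542 + (52829 - 169174)) + (3/2 + 3*542² + 405*542 + (405/2)/542) = (231542 - 116345) + (3/2 + 3*293764 + 219510 + (405/2)*(1/542)) = 115197 + (3/2 + 881292 + 219510 + 405/1084) = 115197 + 1193271399/1084 = 1318144947/1084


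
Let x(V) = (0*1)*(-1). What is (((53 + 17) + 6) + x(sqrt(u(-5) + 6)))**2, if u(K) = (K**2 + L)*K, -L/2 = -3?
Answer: 5776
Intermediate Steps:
L = 6 (L = -2*(-3) = 6)
u(K) = K*(6 + K**2) (u(K) = (K**2 + 6)*K = (6 + K**2)*K = K*(6 + K**2))
x(V) = 0 (x(V) = 0*(-1) = 0)
(((53 + 17) + 6) + x(sqrt(u(-5) + 6)))**2 = (((53 + 17) + 6) + 0)**2 = ((70 + 6) + 0)**2 = (76 + 0)**2 = 76**2 = 5776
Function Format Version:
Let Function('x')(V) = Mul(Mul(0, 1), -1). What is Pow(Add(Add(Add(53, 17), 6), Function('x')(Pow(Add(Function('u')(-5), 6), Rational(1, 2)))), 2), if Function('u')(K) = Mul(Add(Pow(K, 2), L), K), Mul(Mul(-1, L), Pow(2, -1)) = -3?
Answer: 5776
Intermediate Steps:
L = 6 (L = Mul(-2, -3) = 6)
Function('u')(K) = Mul(K, Add(6, Pow(K, 2))) (Function('u')(K) = Mul(Add(Pow(K, 2), 6), K) = Mul(Add(6, Pow(K, 2)), K) = Mul(K, Add(6, Pow(K, 2))))
Function('x')(V) = 0 (Function('x')(V) = Mul(0, -1) = 0)
Pow(Add(Add(Add(53, 17), 6), Function('x')(Pow(Add(Function('u')(-5), 6), Rational(1, 2)))), 2) = Pow(Add(Add(Add(53, 17), 6), 0), 2) = Pow(Add(Add(70, 6), 0), 2) = Pow(Add(76, 0), 2) = Pow(76, 2) = 5776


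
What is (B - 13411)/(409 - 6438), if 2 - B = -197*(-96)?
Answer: 32321/6029 ≈ 5.3609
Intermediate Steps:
B = -18910 (B = 2 - (-197)*(-96) = 2 - 1*18912 = 2 - 18912 = -18910)
(B - 13411)/(409 - 6438) = (-18910 - 13411)/(409 - 6438) = -32321/(-6029) = -32321*(-1/6029) = 32321/6029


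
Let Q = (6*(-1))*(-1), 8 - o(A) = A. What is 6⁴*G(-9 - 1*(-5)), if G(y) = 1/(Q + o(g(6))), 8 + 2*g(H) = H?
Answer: 432/5 ≈ 86.400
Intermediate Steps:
g(H) = -4 + H/2
o(A) = 8 - A
Q = 6 (Q = -6*(-1) = 6)
G(y) = 1/15 (G(y) = 1/(6 + (8 - (-4 + (½)*6))) = 1/(6 + (8 - (-4 + 3))) = 1/(6 + (8 - 1*(-1))) = 1/(6 + (8 + 1)) = 1/(6 + 9) = 1/15)
6⁴*G(-9 - 1*(-5)) = 6⁴*(1/15) = 1296*(1/15) = 432/5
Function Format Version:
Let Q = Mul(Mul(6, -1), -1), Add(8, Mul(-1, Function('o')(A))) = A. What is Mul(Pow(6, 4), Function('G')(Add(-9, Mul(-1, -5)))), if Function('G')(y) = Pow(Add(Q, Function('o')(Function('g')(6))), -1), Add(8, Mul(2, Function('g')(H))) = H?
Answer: Rational(432, 5) ≈ 86.400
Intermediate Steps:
Function('g')(H) = Add(-4, Mul(Rational(1, 2), H))
Function('o')(A) = Add(8, Mul(-1, A))
Q = 6 (Q = Mul(-6, -1) = 6)
Function('G')(y) = Rational(1, 15) (Function('G')(y) = Pow(Add(6, Add(8, Mul(-1, Add(-4, Mul(Rational(1, 2), 6))))), -1) = Pow(Add(6, Add(8, Mul(-1, Add(-4, 3)))), -1) = Pow(Add(6, Add(8, Mul(-1, -1))), -1) = Pow(Add(6, Add(8, 1)), -1) = Pow(Add(6, 9), -1) = Pow(15, -1) = Rational(1, 15))
Mul(Pow(6, 4), Function('G')(Add(-9, Mul(-1, -5)))) = Mul(Pow(6, 4), Rational(1, 15)) = Mul(1296, Rational(1, 15)) = Rational(432, 5)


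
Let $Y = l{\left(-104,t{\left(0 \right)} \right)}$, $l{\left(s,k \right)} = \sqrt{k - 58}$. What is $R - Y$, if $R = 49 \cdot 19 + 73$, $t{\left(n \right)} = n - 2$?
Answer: $1004 - 2 i \sqrt{15} \approx 1004.0 - 7.746 i$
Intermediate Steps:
$t{\left(n \right)} = -2 + n$
$l{\left(s,k \right)} = \sqrt{-58 + k}$
$Y = 2 i \sqrt{15}$ ($Y = \sqrt{-58 + \left(-2 + 0\right)} = \sqrt{-58 - 2} = \sqrt{-60} = 2 i \sqrt{15} \approx 7.746 i$)
$R = 1004$ ($R = 931 + 73 = 1004$)
$R - Y = 1004 - 2 i \sqrt{15}$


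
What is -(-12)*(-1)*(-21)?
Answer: 252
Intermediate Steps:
-(-12)*(-1)*(-21) = -12*1*(-21) = -12*(-21) = 252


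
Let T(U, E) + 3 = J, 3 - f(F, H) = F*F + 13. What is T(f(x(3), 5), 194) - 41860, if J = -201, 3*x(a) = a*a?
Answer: -42064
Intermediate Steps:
x(a) = a²/3 (x(a) = (a*a)/3 = a²/3)
f(F, H) = -10 - F² (f(F, H) = 3 - (F*F + 13) = 3 - (F² + 13) = 3 - (13 + F²) = 3 + (-13 - F²) = -10 - F²)
T(U, E) = -204 (T(U, E) = -3 - 201 = -204)
T(f(x(3), 5), 194) - 41860 = -204 - 41860 = -42064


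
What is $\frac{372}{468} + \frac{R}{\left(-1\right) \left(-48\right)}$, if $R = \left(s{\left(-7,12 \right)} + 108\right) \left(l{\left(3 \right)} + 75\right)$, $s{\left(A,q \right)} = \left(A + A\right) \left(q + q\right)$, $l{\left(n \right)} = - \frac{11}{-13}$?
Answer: $- \frac{28039}{78} \approx -359.47$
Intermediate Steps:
$l{\left(n \right)} = \frac{11}{13}$ ($l{\left(n \right)} = \left(-11\right) \left(- \frac{1}{13}\right) = \frac{11}{13}$)
$s{\left(A,q \right)} = 4 A q$ ($s{\left(A,q \right)} = 2 A 2 q = 4 A q$)
$R = - \frac{224808}{13}$ ($R = \left(4 \left(-7\right) 12 + 108\right) \left(\frac{11}{13} + 75\right) = \left(-336 + 108\right) \frac{986}{13} = \left(-228\right) \frac{986}{13} = - \frac{224808}{13} \approx -17293.0$)
$\frac{372}{468} + \frac{R}{\left(-1\right) \left(-48\right)} = \frac{372}{468} - \frac{224808}{13 \left(\left(-1\right) \left(-48\right)\right)} = 372 \cdot \frac{1}{468} - \frac{224808}{13 \cdot 48} = \frac{31}{39} - \frac{9367}{26} = - \frac{28039}{78}$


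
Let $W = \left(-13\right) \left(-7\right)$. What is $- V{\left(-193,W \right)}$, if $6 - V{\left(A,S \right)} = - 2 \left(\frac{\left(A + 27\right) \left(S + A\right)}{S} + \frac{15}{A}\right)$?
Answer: $- \frac{6638400}{17563} \approx -377.98$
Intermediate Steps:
$W = 91$
$V{\left(A,S \right)} = 6 + \frac{30}{A} + \frac{2 \left(27 + A\right) \left(A + S\right)}{S}$ ($V{\left(A,S \right)} = 6 - - 2 \left(\frac{\left(A + 27\right) \left(S + A\right)}{S} + \frac{15}{A}\right) = 6 - - 2 \left(\frac{\left(27 + A\right) \left(A + S\right)}{S} + \frac{15}{A}\right) = 6 - - 2 \left(\frac{15}{A} + \frac{\left(27 + A\right) \left(A + S\right)}{S}\right) = 6 - \left(- \frac{30}{A} - \frac{2 \left(27 + A\right) \left(A + S\right)}{S}\right) = 6 + \left(\frac{30}{A} + \frac{2 \left(27 + A\right) \left(A + S\right)}{S}\right) = 6 + \frac{30}{A} + \frac{2 \left(27 + A\right) \left(A + S\right)}{S}$)
$- V{\left(-193,W \right)} = - (60 + 2 \left(-193\right) + \frac{30}{-193} + \frac{2 \left(-193\right)^{2}}{91} + 54 \left(-193\right) \frac{1}{91}) = - (60 - 386 + 30 \left(- \frac{1}{193}\right) + 2 \cdot 37249 \cdot \frac{1}{91} + 54 \left(-193\right) \frac{1}{91}) = - (60 - 386 - \frac{30}{193} + \frac{74498}{91} - \frac{10422}{91}) = \left(-1\right) \frac{6638400}{17563} = - \frac{6638400}{17563}$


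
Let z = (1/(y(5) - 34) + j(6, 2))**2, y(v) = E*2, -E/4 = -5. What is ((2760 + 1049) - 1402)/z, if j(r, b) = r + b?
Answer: 86652/2401 ≈ 36.090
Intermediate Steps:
E = 20 (E = -4*(-5) = 20)
j(r, b) = b + r
y(v) = 40 (y(v) = 20*2 = 40)
z = 2401/36 (z = (1/(40 - 34) + (2 + 6))**2 = (1/6 + 8)**2 = (49/6)**2 = 2401/36 ≈ 66.694)
((2760 + 1049) - 1402)/z = ((2760 + 1049) - 1402)/(2401/36) = (3809 - 1402)*(36/2401) = 2407*(36/2401) = 86652/2401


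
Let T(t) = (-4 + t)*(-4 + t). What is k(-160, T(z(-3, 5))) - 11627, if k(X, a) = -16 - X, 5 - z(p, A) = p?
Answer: -11483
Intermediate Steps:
z(p, A) = 5 - p
T(t) = (-4 + t)²
k(-160, T(z(-3, 5))) - 11627 = (-16 - 1*(-160)) - 11627 = (-16 + 160) - 11627 = 144 - 11627 = -11483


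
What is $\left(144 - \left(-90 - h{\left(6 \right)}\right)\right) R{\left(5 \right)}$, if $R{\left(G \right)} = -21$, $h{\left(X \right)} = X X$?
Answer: $-5670$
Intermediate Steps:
$h{\left(X \right)} = X^{2}$
$\left(144 - \left(-90 - h{\left(6 \right)}\right)\right) R{\left(5 \right)} = \left(144 + \left(\left(156 + 6^{2}\right) - 66\right)\right) \left(-21\right) = \left(144 + \left(\left(156 + 36\right) - 66\right)\right) \left(-21\right) = \left(144 + \left(192 - 66\right)\right) \left(-21\right) = \left(144 + 126\right) \left(-21\right) = 270 \left(-21\right) = -5670$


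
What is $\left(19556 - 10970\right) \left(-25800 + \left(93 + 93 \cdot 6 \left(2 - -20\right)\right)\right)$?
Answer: $-115318566$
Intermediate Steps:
$\left(19556 - 10970\right) \left(-25800 + \left(93 + 93 \cdot 6 \left(2 - -20\right)\right)\right) = 8586 \left(-25800 + \left(93 + 93 \cdot 6 \left(2 + 20\right)\right)\right) = 8586 \left(-25800 + \left(93 + 93 \cdot 6 \cdot 22\right)\right) = 8586 \left(-25800 + \left(93 + 93 \cdot 132\right)\right) = 8586 \left(-25800 + \left(93 + 12276\right)\right) = 8586 \left(-25800 + 12369\right) = 8586 \left(-13431\right) = -115318566$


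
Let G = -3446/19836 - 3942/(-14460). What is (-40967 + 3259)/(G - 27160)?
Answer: 56331934065/40574142319 ≈ 1.3884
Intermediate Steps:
G = 590924/5975595 (G = -3446*1/19836 - 3942*(-1/14460) = -1723/9918 + 657/2410 = 590924/5975595 ≈ 0.098890)
(-40967 + 3259)/(G - 27160) = (-40967 + 3259)/(590924/5975595 - 27160) = -37708/(-162296569276/5975595) = -37708*(-5975595/162296569276) = 56331934065/40574142319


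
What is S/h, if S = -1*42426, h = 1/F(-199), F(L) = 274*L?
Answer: 2313320076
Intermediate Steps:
h = -1/54526 (h = 1/(274*(-199)) = 1/(-54526) = -1/54526 ≈ -1.8340e-5)
S = -42426
S/h = -42426/(-1/54526) = -42426*(-54526) = 2313320076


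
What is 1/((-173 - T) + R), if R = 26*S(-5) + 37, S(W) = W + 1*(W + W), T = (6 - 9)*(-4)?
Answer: -1/538 ≈ -0.0018587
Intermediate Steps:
T = 12 (T = -3*(-4) = 12)
S(W) = 3*W (S(W) = W + 1*(2*W) = W + 2*W = 3*W)
R = -353 (R = 26*(3*(-5)) + 37 = 26*(-15) + 37 = -390 + 37 = -353)
1/((-173 - T) + R) = 1/((-173 - 1*12) - 353) = 1/((-173 - 12) - 353) = 1/(-185 - 353) = 1/(-538) = -1/538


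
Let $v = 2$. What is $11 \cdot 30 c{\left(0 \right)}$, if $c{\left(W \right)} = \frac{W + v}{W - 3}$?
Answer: $-220$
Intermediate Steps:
$c{\left(W \right)} = \frac{2 + W}{-3 + W}$ ($c{\left(W \right)} = \frac{W + 2}{W - 3} = \frac{2 + W}{-3 + W}$)
$11 \cdot 30 c{\left(0 \right)} = 11 \cdot 30 \frac{2 + 0}{-3 + 0} = 330 \frac{1}{-3} \cdot 2 = 330 \left(\left(- \frac{1}{3}\right) 2\right) = 330 \left(- \frac{2}{3}\right) = -220$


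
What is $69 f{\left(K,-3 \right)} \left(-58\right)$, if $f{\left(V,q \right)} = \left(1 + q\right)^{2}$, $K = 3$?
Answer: $-16008$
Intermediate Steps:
$69 f{\left(K,-3 \right)} \left(-58\right) = 69 \left(1 - 3\right)^{2} \left(-58\right) = 69 \left(-2\right)^{2} \left(-58\right) = 69 \cdot 4 \left(-58\right) = 276 \left(-58\right) = -16008$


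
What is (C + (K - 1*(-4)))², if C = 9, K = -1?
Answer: 144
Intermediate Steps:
(C + (K - 1*(-4)))² = (9 + (-1 - 1*(-4)))² = (9 + (-1 + 4))² = (9 + 3)² = 12² = 144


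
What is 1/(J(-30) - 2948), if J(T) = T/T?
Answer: -1/2947 ≈ -0.00033933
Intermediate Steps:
J(T) = 1
1/(J(-30) - 2948) = 1/(1 - 2948) = 1/(-2947) = -1/2947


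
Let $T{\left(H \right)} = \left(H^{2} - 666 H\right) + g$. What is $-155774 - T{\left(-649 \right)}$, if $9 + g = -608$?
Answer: $-1008592$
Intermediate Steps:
$g = -617$ ($g = -9 - 608 = -617$)
$T{\left(H \right)} = -617 + H^{2} - 666 H$ ($T{\left(H \right)} = \left(H^{2} - 666 H\right) - 617 = -617 + H^{2} - 666 H$)
$-155774 - T{\left(-649 \right)} = -155774 - \left(-617 + \left(-649\right)^{2} - -432234\right) = -155774 - \left(-617 + 421201 + 432234\right) = -155774 - 852818 = -1008592$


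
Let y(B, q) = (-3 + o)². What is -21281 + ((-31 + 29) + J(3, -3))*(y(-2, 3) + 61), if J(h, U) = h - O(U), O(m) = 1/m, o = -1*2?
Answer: -63499/3 ≈ -21166.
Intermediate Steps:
o = -2
y(B, q) = 25 (y(B, q) = (-3 - 2)² = (-5)² = 25)
J(h, U) = h - 1/U
-21281 + ((-31 + 29) + J(3, -3))*(y(-2, 3) + 61) = -21281 + ((-31 + 29) + (3 - 1/(-3)))*(25 + 61) = -21281 + (-2 + (3 - 1*(-⅓)))*86 = -21281 + (-2 + (3 + ⅓))*86 = -21281 + (-2 + 10/3)*86 = -21281 + (4/3)*86 = -21281 + 344/3 = -63499/3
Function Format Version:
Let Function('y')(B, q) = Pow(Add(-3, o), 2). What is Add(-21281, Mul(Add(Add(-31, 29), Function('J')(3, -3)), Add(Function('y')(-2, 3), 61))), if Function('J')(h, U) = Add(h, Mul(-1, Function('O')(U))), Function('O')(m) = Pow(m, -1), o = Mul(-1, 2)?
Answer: Rational(-63499, 3) ≈ -21166.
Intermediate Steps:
o = -2
Function('y')(B, q) = 25 (Function('y')(B, q) = Pow(Add(-3, -2), 2) = Pow(-5, 2) = 25)
Function('J')(h, U) = Add(h, Mul(-1, Pow(U, -1)))
Add(-21281, Mul(Add(Add(-31, 29), Function('J')(3, -3)), Add(Function('y')(-2, 3), 61))) = Add(-21281, Mul(Add(Add(-31, 29), Add(3, Mul(-1, Pow(-3, -1)))), Add(25, 61))) = Add(-21281, Mul(Add(-2, Add(3, Mul(-1, Rational(-1, 3)))), 86)) = Add(-21281, Mul(Add(-2, Add(3, Rational(1, 3))), 86)) = Add(-21281, Mul(Add(-2, Rational(10, 3)), 86)) = Add(-21281, Mul(Rational(4, 3), 86)) = Add(-21281, Rational(344, 3)) = Rational(-63499, 3)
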